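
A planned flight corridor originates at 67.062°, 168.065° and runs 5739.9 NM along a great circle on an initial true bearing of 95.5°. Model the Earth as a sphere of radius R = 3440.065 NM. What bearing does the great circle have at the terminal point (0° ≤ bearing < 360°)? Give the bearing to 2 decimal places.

δ = 5739.9/3440.065 = 1.668544 rad (95.6005°).
With φ₁ = 67.062° = 1.170453 rad and θ = 95.5° = 1.666789 rad:
Destination latitude: φ₂ = arcsin( sin φ₁ cos δ + cos φ₁ sin δ cos θ ) = arcsin(-0.127051) = -7.299°.
Δλ = atan2( sin θ sin δ cos φ₁ , cos δ − sin φ₁ sin φ₂ ) = atan2(0.386089, 0.019413) = 1.520558 rad = 87.122°.
λ₂ = 168.065° + 87.122° = 255.187°, normalized to (−180°, 180°] → -104.813°.
The forward bearing on arrival equals the back-azimuth from the destination plus 180°.
Back-azimuth from P₂ (-7.30°, -104.81°) to P₁ (67.06°, 168.06°), with Δλ' = λ₁ − λ₂ = 272.88°: atan2( sin Δλ' cos φ₁ , cos φ₂ sin φ₁ − sin φ₂ cos φ₁ cos Δλ' ) = 336.98°.
Final bearing = (336.98° + 180°) mod 360° = 156.98°.

final bearing 156.98°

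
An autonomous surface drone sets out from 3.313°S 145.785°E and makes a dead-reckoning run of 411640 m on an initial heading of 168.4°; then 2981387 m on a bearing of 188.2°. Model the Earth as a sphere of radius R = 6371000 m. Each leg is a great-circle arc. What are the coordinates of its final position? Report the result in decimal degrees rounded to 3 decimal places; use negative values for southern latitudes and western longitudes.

Apply the spherical direct solution leg by leg, carrying full precision between legs.
Leg 1: from (-3.313°, 145.785°), δ = 411640/6371000 = 0.064612 rad, θ = 168.4° → φ = -6.939°, λ = 146.534°.
Leg 2: from (-6.939°, 146.534°), δ = 2981387/6371000 = 0.467962 rad, θ = 188.2° → φ = -33.436°, λ = 142.113°.

latitude -33.436°, longitude 142.113°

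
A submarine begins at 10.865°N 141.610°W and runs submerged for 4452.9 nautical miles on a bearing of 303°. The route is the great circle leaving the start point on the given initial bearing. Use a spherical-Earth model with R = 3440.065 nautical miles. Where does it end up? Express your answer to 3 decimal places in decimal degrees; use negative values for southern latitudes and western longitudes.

δ = 4452.9/3440.065 = 1.294423 rad (74.1650°).
With φ₁ = 10.865° = 0.189630 rad and θ = 303° = 5.288348 rad:
sin φ₂ = sin φ₁ cos δ + cos φ₁ sin δ cos θ = (0.188496)(0.272868) + (0.982074)(0.962051)(0.544639) = 0.566013
φ₂ = asin(0.566013) = 0.601661 rad = 34.473°.
Δλ = atan2( sin θ sin δ cos φ₁ , cos δ − sin φ₁ sin φ₂ ) = atan2(-0.792381, 0.166177) = -1.364073 rad = -78.156°.
λ₂ = -141.610° + -78.156° = -219.766°, normalized to (−180°, 180°] → 140.234°.

latitude 34.473°, longitude 140.234°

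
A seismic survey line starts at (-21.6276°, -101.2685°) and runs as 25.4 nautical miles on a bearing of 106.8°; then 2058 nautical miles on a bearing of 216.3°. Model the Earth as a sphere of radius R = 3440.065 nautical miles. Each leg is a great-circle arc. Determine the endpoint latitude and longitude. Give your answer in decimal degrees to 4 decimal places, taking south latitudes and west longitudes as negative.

Apply the spherical direct solution leg by leg, carrying full precision between legs.
Leg 1: from (-21.6276°, -101.2685°), δ = 25.4/3440.065 = 0.007384 rad, θ = 106.8° → φ = -21.7493°, λ = -100.8325°.
Leg 2: from (-21.7493°, -100.8325°), δ = 2058/3440.065 = 0.598245 rad, θ = 216.3° → φ = -46.7001°, λ = -129.9210°.

latitude -46.7001°, longitude -129.9210°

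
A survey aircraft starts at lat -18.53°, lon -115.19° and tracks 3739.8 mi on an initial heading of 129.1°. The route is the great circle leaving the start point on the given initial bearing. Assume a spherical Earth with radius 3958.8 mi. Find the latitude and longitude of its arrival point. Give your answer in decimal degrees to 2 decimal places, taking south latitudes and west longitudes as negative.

latitude -42.13°, longitude -57.21°

Central angle δ = d/R = 0.944680 rad.
With φ₁ = -18.53° = -0.323410 rad and θ = 129.1° = 2.253220 rad:
Destination latitude: φ₂ = arcsin( sin φ₁ cos δ + cos φ₁ sin δ cos θ ) = arcsin(-0.670781) = -42.13°.
For the longitude increment, Δλ = atan2( sin θ sin δ cos φ₁, cos δ − sin φ₁ sin φ₂ ) = atan2(0.596237, 0.372827) = 57.98°.
λ₂ = -115.19° + 57.98° = -57.21°.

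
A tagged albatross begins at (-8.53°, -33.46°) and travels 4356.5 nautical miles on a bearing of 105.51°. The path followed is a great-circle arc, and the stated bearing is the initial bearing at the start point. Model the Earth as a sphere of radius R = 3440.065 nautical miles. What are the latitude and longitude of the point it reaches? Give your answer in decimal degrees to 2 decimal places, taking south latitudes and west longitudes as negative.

δ = 4356.5/3440.065 = 1.266400 rad (72.5594°).
Start latitude φ₁ = -0.148877 rad; initial bearing θ = 1.841497 rad.
sin φ₂ = sin φ₁ cos δ + cos φ₁ sin δ cos θ = (-0.148327)(0.299717) + (0.988938)(0.954028)(-0.267407) = -0.296748
φ₂ = asin(-0.296748) = -0.301285 rad = -17.26°.
Δλ = atan2( sin θ sin δ cos φ₁ , cos δ − sin φ₁ sin φ₂ ) = atan2(0.909117, 0.255701) = 1.296617 rad = 74.29°.
λ₂ = λ₁ + Δλ = 40.83°.

latitude -17.26°, longitude 40.83°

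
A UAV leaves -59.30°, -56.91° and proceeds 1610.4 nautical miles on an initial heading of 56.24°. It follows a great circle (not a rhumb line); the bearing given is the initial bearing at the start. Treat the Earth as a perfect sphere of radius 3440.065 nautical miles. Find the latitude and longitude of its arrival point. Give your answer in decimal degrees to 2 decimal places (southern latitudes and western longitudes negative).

δ = 1610.4/3440.065 = 0.468131 rad (26.8219°).
Converting: φ₁ = -1.034980 rad, θ = 0.981573 rad.
Destination latitude: φ₂ = arcsin( sin φ₁ cos δ + cos φ₁ sin δ cos θ ) = arcsin(-0.639325) = -39.74°.
Δλ = atan2( sin θ sin δ cos φ₁ , cos δ − sin φ₁ sin φ₂ ) = atan2(0.191520, 0.342688) = 0.509633 rad = 29.20°.
λ₂ = λ₁ + Δλ = -27.71°.

latitude -39.74°, longitude -27.71°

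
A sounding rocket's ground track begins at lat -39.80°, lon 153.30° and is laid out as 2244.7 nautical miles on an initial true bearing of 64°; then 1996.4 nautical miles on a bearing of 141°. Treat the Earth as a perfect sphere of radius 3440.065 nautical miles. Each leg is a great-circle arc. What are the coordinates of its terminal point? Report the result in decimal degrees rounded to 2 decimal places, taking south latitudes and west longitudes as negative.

latitude -41.32°, longitude -144.40°

Apply the spherical direct solution leg by leg, carrying full precision between legs.
Leg 1: from (-39.80°, 153.30°), δ = 2244.7/3440.065 = 0.652517 rad, θ = 64° → φ = -17.70°, λ = -171.75°.
Leg 2: from (-17.70°, -171.75°), δ = 1996.4/3440.065 = 0.580338 rad, θ = 141° → φ = -41.32°, λ = -144.40°.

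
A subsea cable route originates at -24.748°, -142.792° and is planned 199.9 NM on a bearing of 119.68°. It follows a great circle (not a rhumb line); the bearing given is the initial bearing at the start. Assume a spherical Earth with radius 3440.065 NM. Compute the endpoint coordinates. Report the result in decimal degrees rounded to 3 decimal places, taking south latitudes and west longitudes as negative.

latitude -26.362°, longitude -139.564°

The arc subtends δ = 199.9/3440.065 = 0.058109 rad at the centre.
Start latitude φ₁ = -0.431934 rad; initial bearing θ = 2.088810 rad.
Destination latitude: φ₂ = arcsin( sin φ₁ cos δ + cos φ₁ sin δ cos θ ) = arcsin(-0.444037) = -26.362°.
Then Δλ = atan2(0.045823, 0.812426) = 0.056343 rad, from sin θ sin δ cos φ₁ over cos δ − sin φ₁ sin φ₂.
Hence λ₂ = -142.792° + 3.228° = -139.564°.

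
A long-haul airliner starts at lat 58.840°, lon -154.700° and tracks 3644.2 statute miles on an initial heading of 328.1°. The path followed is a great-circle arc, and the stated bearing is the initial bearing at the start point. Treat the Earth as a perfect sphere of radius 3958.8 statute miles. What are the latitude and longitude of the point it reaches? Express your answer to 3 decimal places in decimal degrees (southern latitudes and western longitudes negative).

latitude 60.191°, longitude 83.089°

Central angle δ = d/R = 0.920531 rad.
Converting: φ₁ = 1.026952 rad, θ = 5.726425 rad.
sin φ₂ = sin φ₁ cos δ + cos φ₁ sin δ cos θ = (0.855726)(0.605397) + (0.517430)(0.795923)(0.848972) = 0.867690
φ₂ = asin(0.867690) = 1.050536 rad = 60.191°.
For the longitude increment, Δλ = atan2( sin θ sin δ cos φ₁, cos δ − sin φ₁ sin φ₂ ) = atan2(-0.217629, -0.137107) = -122.211°.
λ₂ = -154.700° + -122.211° = -276.911°, normalized to (−180°, 180°] → 83.089°.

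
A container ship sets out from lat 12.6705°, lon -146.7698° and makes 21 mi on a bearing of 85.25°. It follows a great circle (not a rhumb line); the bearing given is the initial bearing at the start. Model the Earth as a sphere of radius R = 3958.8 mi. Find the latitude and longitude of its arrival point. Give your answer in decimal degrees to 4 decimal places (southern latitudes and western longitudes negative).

The arc subtends δ = 21/3958.8 = 0.005305 rad at the centre.
With φ₁ = 12.6705° = 0.221142 rad and θ = 85.25° = 1.487893 rad:
Destination latitude: φ₂ = arcsin( sin φ₁ cos δ + cos φ₁ sin δ cos θ ) = arcsin(0.219769) = 12.6955°.
Then Δλ = atan2(0.005158, 0.951781) = 0.005419 rad, from sin θ sin δ cos φ₁ over cos δ − sin φ₁ sin φ₂.
Hence λ₂ = -146.7698° + 0.3105° = -146.4593°.

latitude 12.6955°, longitude -146.4593°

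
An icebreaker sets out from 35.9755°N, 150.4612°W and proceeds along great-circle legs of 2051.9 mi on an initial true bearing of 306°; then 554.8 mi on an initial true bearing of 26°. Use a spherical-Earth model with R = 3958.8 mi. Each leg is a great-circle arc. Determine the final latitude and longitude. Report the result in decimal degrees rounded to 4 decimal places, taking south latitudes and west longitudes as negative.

Apply the spherical direct solution leg by leg, carrying full precision between legs.
Leg 1: from (35.9755°, -150.4612°), δ = 2051.9/3958.8 = 0.518314 rad, θ = 306° → φ = 48.2399°, λ = 172.5406°.
Leg 2: from (48.2399°, 172.5406°), δ = 554.8/3958.8 = 0.140143 rad, θ = 26° → φ = 55.3100°, λ = 178.7171°.

latitude 55.3100°, longitude 178.7171°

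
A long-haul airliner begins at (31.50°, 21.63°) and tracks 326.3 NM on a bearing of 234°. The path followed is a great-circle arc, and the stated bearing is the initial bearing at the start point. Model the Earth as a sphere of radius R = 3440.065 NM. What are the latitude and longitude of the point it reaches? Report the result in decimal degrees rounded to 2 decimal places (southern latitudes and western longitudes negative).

δ = 326.3/3440.065 = 0.094853 rad (5.4347°).
Converting: φ₁ = 0.549779 rad, θ = 4.084070 rad.
Destination latitude: φ₂ = arcsin( sin φ₁ cos δ + cos φ₁ sin δ cos θ ) = arcsin(0.472684) = 28.21°.
Then Δλ = atan2(-0.065331, 0.748528) = -0.087059 rad, from sin θ sin δ cos φ₁ over cos δ − sin φ₁ sin φ₂.
λ₂ = λ₁ + Δλ = 16.64°.

latitude 28.21°, longitude 16.64°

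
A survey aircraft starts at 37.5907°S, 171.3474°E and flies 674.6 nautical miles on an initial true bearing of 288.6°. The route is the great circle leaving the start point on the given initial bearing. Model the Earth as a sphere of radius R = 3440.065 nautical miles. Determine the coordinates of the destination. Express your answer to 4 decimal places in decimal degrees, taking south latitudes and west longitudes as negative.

δ = 674.6/3440.065 = 0.196101 rad (11.2358°).
Start latitude φ₁ = -0.656081 rad; initial bearing θ = 5.037020 rad.
sin φ₂ = sin φ₁ cos δ + cos φ₁ sin δ cos θ = (-0.610017)(0.980834) + (0.792389)(0.194846)(0.318959) = -0.549079
φ₂ = asin(-0.549079) = -0.581262 rad = -33.3039°.
Δλ = atan2( sin θ sin δ cos φ₁ , cos δ − sin φ₁ sin φ₂ ) = atan2(-0.146330, 0.645886) = -0.222796 rad = -12.7653°.
Hence λ₂ = 171.3474° + -12.7653° = 158.5821°.

latitude -33.3039°, longitude 158.5821°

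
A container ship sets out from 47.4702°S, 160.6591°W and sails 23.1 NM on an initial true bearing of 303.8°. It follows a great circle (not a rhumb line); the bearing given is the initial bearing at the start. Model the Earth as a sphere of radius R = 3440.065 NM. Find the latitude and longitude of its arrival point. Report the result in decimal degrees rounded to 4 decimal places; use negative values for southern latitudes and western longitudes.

latitude -47.2552°, longitude -161.1301°

δ = 23.1/3440.065 = 0.006715 rad (0.3847°).
Converting: φ₁ = -0.828511 rad, θ = 5.302310 rad.
Destination latitude: φ₂ = arcsin( sin φ₁ cos δ + cos φ₁ sin δ cos θ ) = arcsin(-0.734384) = -47.2552°.
Then Δλ = atan2(-0.003772, 0.458791) = -0.008221 rad, from sin θ sin δ cos φ₁ over cos δ − sin φ₁ sin φ₂.
Hence λ₂ = -160.6591° + -0.4710° = -161.1301°.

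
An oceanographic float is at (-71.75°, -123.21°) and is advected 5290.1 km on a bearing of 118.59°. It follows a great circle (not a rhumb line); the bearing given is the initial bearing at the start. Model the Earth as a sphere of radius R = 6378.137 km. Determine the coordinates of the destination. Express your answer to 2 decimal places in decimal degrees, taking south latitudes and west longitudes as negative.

δ = 5290.1/6378.137 = 0.829411 rad (47.5218°).
Converting: φ₁ = -1.252274 rad, θ = 2.069786 rad.
sin φ₂ = sin φ₁ cos δ + cos φ₁ sin δ cos θ = (-0.949699)(0.675310) + (0.313164)(0.737534)(-0.478539) = -0.751869
φ₂ = asin(-0.751869) = -0.850892 rad = -48.75°.
For the longitude increment, Δλ = atan2( sin θ sin δ cos φ₁, cos δ − sin φ₁ sin φ₂ ) = atan2(0.202806, -0.038739) = 100.81°.
λ₂ = λ₁ + Δλ = -22.40°.

latitude -48.75°, longitude -22.40°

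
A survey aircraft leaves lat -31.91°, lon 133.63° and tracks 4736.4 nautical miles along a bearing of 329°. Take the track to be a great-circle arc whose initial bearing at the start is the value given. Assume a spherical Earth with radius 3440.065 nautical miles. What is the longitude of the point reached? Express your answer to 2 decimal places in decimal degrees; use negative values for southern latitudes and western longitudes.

δ = 4736.4/3440.065 = 1.376834 rad (78.8868°).
Start latitude φ₁ = -0.556935 rad; initial bearing θ = 5.742133 rad.
Applying the spherical law of cosines for sides, sin φ₂ = sin φ₁ cos δ + cos φ₁ sin δ cos θ = 0.612103, so φ₂ = 37.74°.
Δλ = atan2( sin θ sin δ cos φ₁ , cos δ − sin φ₁ sin φ₂ ) = atan2(-0.429007, 0.516298) = -0.693318 rad = -39.72°.
λ₂ = λ₁ + Δλ = 93.91°.

longitude 93.91°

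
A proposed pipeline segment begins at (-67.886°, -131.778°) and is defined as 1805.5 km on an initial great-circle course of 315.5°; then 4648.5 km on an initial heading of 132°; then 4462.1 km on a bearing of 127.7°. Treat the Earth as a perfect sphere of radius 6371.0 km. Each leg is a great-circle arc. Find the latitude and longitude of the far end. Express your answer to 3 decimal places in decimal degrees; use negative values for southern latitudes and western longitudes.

Apply the spherical direct solution leg by leg, carrying full precision between legs.
Leg 1: from (-67.886°, -131.778°), δ = 1805.5/6371 = 0.283394 rad, θ = 315.5° → φ = -54.529°, λ = -151.517°.
Leg 2: from (-54.529°, -151.517°), δ = 4648.5/6371 = 0.729634 rad, θ = 132° → φ = -59.987°, λ = -69.481°.
Leg 3: from (-59.987°, -69.481°), δ = 4462.1/6371 = 0.700377 rad, θ = 127.7° → φ = -59.229°, λ = 15.903°.

latitude -59.229°, longitude 15.903°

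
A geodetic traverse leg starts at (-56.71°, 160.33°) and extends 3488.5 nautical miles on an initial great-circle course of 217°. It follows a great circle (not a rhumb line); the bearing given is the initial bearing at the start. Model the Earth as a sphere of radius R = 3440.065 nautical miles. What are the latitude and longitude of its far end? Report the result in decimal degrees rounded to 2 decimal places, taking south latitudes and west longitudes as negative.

Central angle δ = d/R = 1.014080 rad.
Start latitude φ₁ = -0.989776 rad; initial bearing θ = 3.787364 rad.
Applying the spherical law of cosines for sides, sin φ₂ = sin φ₁ cos δ + cos φ₁ sin δ cos θ = -0.813851, so φ₂ = -54.47°.
Then Δλ = atan2(-0.280442, -0.151900) = -2.067201 rad, from sin θ sin δ cos φ₁ over cos δ − sin φ₁ sin φ₂.
Hence λ₂ = 160.33° + -118.44° = 41.89°.

latitude -54.47°, longitude 41.89°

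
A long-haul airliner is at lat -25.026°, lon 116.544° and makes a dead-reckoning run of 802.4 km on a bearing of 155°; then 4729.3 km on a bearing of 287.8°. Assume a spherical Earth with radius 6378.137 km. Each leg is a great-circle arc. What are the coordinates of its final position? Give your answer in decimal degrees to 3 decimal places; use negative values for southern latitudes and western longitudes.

Apply the spherical direct solution leg by leg, carrying full precision between legs.
Leg 1: from (-25.026°, 116.544°), δ = 802.4/6378.137 = 0.125805 rad, θ = 155° → φ = -31.515°, λ = 120.110°.
Leg 2: from (-31.515°, 120.110°), δ = 4729.3/6378.137 = 0.741486 rad, θ = 287.8° → φ = -12.092°, λ = 78.990°.

latitude -12.092°, longitude 78.990°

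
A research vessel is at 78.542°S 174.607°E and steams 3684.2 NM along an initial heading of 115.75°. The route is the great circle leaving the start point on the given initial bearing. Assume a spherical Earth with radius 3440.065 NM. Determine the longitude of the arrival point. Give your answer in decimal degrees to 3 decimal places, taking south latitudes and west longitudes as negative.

δ = 3684.2/3440.065 = 1.070968 rad (61.3620°).
With φ₁ = -78.542° = -1.370817 rad and θ = 115.75° = 2.020219 rad:
Applying the spherical law of cosines for sides, sin φ₂ = sin φ₁ cos δ + cos φ₁ sin δ cos θ = -0.545468, so φ₂ = -33.057°.
Δλ = atan2( sin θ sin δ cos φ₁ , cos δ − sin φ₁ sin φ₂ ) = atan2(0.157035, -0.055322) = 1.909511 rad = 109.407°.
λ₂ = 174.607° + 109.407° = 284.014°, normalized to (−180°, 180°] → -75.986°.

longitude -75.986°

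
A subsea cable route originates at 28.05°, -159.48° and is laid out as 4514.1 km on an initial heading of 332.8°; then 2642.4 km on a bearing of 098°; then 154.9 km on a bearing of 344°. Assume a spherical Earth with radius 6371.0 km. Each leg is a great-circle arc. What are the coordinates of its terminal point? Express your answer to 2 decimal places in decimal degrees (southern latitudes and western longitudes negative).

latitude 51.37°, longitude -158.47°

Apply the spherical direct solution leg by leg, carrying full precision between legs.
Leg 1: from (28.05°, -159.48°), δ = 4514.1/6371 = 0.708539 rad, θ = 332.8° → φ = 60.21°, λ = 163.74°.
Leg 2: from (60.21°, 163.74°), δ = 2642.4/6371 = 0.414754 rad, θ = 98° → φ = 50.03°, λ = -157.85°.
Leg 3: from (50.03°, -157.85°), δ = 154.9/6371 = 0.024313 rad, θ = 344° → φ = 51.37°, λ = -158.47°.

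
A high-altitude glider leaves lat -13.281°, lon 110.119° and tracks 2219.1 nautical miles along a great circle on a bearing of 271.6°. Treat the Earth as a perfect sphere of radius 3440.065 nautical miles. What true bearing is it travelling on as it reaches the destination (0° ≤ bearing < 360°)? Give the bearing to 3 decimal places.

The arc subtends δ = 2219.1/3440.065 = 0.645075 rad at the centre.
Start latitude φ₁ = -0.231797 rad; initial bearing θ = 4.740314 rad.
sin φ₂ = sin φ₁ cos δ + cos φ₁ sin δ cos θ = (-0.229727)(0.799055) + (0.973255)(0.601258)(0.027922) = -0.167225
φ₂ = asin(-0.167225) = -0.168015 rad = -9.627°.
Then Δλ = atan2(-0.584950, 0.760638) = -0.655566 rad, from sin θ sin δ cos φ₁ over cos δ − sin φ₁ sin φ₂.
Hence λ₂ = 110.119° + -37.561° = 72.558°.
The forward bearing on arrival equals the back-azimuth from the destination plus 180°.
Back-azimuth from P₂ (-9.627°, 72.558°) to P₁ (-13.281°, 110.119°), with Δλ' = λ₁ − λ₂ = 37.561°: atan2( sin Δλ' cos φ₁ , cos φ₂ sin φ₁ − sin φ₂ cos φ₁ cos Δλ' ) = 99.330°.
Final bearing = (99.330° + 180°) mod 360° = 279.330°.

final bearing 279.330°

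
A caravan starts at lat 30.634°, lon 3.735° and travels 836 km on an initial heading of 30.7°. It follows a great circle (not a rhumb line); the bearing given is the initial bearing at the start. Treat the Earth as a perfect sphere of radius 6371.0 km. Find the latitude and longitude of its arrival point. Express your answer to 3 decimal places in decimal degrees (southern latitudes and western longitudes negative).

latitude 37.012°, longitude 8.534°

Angular distance δ = d/R = 836 / 6371 = 0.131220 rad.
Converting: φ₁ = 0.534664 rad, θ = 0.535816 rad.
Destination latitude: φ₂ = arcsin( sin φ₁ cos δ + cos φ₁ sin δ cos θ ) = arcsin(0.601976) = 37.012°.
For the longitude increment, Δλ = atan2( sin θ sin δ cos φ₁, cos δ − sin φ₁ sin φ₂ ) = atan2(0.057478, 0.684665) = 4.799°.
λ₂ = 3.735° + 4.799° = 8.534°.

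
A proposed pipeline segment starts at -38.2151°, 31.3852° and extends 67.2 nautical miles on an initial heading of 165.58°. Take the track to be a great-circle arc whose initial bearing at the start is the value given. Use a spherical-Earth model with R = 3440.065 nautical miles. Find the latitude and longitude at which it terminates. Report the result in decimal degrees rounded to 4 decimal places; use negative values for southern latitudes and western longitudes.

latitude -39.2985°, longitude 31.7454°

Central angle δ = d/R = 0.019535 rad.
Start latitude φ₁ = -0.666979 rad; initial bearing θ = 2.889916 rad.
sin φ₂ = sin φ₁ cos δ + cos φ₁ sin δ cos θ = (-0.618615)(0.999809) + (0.785694)(0.019533)(-0.968496) = -0.633361
φ₂ = asin(-0.633361) = -0.685889 rad = -39.2985°.
For the longitude increment, Δλ = atan2( sin θ sin δ cos φ₁, cos δ − sin φ₁ sin φ₂ ) = atan2(0.003822, 0.608002) = 0.3602°.
λ₂ = 31.3852° + 0.3602° = 31.7454°.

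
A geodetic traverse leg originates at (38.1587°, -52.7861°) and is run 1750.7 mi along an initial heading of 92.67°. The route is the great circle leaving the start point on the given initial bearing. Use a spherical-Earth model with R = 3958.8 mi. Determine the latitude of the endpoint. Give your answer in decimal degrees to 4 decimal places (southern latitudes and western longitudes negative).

δ = 1750.7/3958.8 = 0.442230 rad (25.3379°).
Start latitude φ₁ = 0.665995 rad; initial bearing θ = 1.617397 rad.
Destination latitude: φ₂ = arcsin( sin φ₁ cos δ + cos φ₁ sin δ cos θ ) = arcsin(0.542730) = 32.8697°.
Δλ = atan2( sin θ sin δ cos φ₁ , cos δ − sin φ₁ sin φ₂ ) = atan2(0.336138, 0.568479) = 0.533993 rad = 30.5955°.
λ₂ = -52.7861° + 30.5955° = -22.1906°.

latitude 32.8697°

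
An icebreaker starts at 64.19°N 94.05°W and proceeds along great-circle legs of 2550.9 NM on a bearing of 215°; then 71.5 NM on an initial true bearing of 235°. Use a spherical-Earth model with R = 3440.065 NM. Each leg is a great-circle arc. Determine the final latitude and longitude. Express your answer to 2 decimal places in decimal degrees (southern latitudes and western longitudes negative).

Apply the spherical direct solution leg by leg, carrying full precision between legs.
Leg 1: from (64.19°, -94.05°), δ = 2550.9/3440.065 = 0.741527 rad, θ = 215° → φ = 25.02°, λ = -119.36°.
Leg 2: from (25.02°, -119.36°), δ = 71.5/3440.065 = 0.020784 rad, θ = 235° → φ = 24.34°, λ = -120.43°.

latitude 24.34°, longitude -120.43°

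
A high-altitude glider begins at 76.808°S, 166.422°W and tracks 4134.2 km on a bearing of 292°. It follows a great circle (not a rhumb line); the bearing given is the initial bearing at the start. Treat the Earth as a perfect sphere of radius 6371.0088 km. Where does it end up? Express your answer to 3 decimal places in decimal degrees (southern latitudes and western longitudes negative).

δ = 4134.2/6371.0088 = 0.648908 rad (37.1797°).
Converting: φ₁ = -1.340552 rad, θ = 5.096361 rad.
Applying the spherical law of cosines for sides, sin φ₂ = sin φ₁ cos δ + cos φ₁ sin δ cos θ = -0.724055, so φ₂ = -46.390°.
Δλ = atan2( sin θ sin δ cos φ₁ , cos δ − sin φ₁ sin φ₂ ) = atan2(-0.127872, 0.091796) = -0.948173 rad = -54.326°.
λ₂ = -166.422° + -54.326° = -220.748°, normalized to (−180°, 180°] → 139.252°.

latitude -46.390°, longitude 139.252°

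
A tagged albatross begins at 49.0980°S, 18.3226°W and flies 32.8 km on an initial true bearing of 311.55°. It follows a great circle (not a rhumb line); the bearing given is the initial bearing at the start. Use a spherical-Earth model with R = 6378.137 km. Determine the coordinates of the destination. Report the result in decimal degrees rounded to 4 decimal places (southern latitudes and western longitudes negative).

The arc subtends δ = 32.8/6378.137 = 0.005143 rad at the centre.
With φ₁ = -49.0980° = -0.856922 rad and θ = 311.55° = 5.437573 rad:
Destination latitude: φ₂ = arcsin( sin φ₁ cos δ + cos φ₁ sin δ cos θ ) = arcsin(-0.753587) = -48.9021°.
For the longitude increment, Δλ = atan2( sin θ sin δ cos φ₁, cos δ − sin φ₁ sin φ₂ ) = atan2(-0.002520, 0.430402) = -0.3355°.
Hence λ₂ = -18.3226° + -0.3355° = -18.6581°.

latitude -48.9021°, longitude -18.6581°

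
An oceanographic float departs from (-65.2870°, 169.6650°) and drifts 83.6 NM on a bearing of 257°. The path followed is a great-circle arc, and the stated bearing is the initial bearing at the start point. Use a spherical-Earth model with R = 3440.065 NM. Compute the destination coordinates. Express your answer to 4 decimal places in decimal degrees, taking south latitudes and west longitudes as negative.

Angular distance δ = d/R = 83.6 / 3440.065 = 0.024302 rad.
Start latitude φ₁ = -1.139473 rad; initial bearing θ = 4.485496 rad.
sin φ₂ = sin φ₁ cos δ + cos φ₁ sin δ cos θ = (-0.908413)(0.999705) + (0.418073)(0.024299)(-0.224951) = -0.910430
φ₂ = asin(-0.910430) = -1.144323 rad = -65.5649°.
Then Δλ = atan2(-0.009899, 0.172658) = -0.057268 rad, from sin θ sin δ cos φ₁ over cos δ − sin φ₁ sin φ₂.
λ₂ = 169.6650° + -3.2812° = 166.3838°.

latitude -65.5649°, longitude 166.3838°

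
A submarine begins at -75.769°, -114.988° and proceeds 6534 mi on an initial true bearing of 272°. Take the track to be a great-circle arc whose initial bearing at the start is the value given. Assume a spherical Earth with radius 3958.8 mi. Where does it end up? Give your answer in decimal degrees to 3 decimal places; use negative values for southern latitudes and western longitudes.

Angular distance δ = d/R = 6534 / 3958.8 = 1.650500 rad.
Converting: φ₁ = -1.322419 rad, θ = 4.747296 rad.
sin φ₂ = sin φ₁ cos δ + cos φ₁ sin δ cos θ = (-0.969312)(-0.079619) + (0.245832)(0.996825)(0.034899) = 0.085728
φ₂ = asin(0.085728) = 0.085834 rad = 4.918°.
For the longitude increment, Δλ = atan2( sin θ sin δ cos φ₁, cos δ − sin φ₁ sin φ₂ ) = atan2(-0.244902, 0.003478) = -89.186°.
λ₂ = -114.988° + -89.186° = -204.174°, normalized to (−180°, 180°] → 155.826°.

latitude 4.918°, longitude 155.826°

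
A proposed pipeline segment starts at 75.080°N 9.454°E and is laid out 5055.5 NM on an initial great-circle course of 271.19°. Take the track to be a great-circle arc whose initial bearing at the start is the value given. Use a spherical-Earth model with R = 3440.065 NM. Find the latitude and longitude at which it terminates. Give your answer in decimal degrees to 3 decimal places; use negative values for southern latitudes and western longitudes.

latitude 5.909°, longitude -80.198°

Angular distance δ = d/R = 5055.5 / 3440.065 = 1.469594 rad.
Start latitude φ₁ = 1.310393 rad; initial bearing θ = 4.733158 rad.
Destination latitude: φ₂ = arcsin( sin φ₁ cos δ + cos φ₁ sin δ cos θ ) = arcsin(0.102943) = 5.909°.
Δλ = atan2( sin θ sin δ cos φ₁ , cos δ − sin φ₁ sin φ₂ ) = atan2(-0.256098, 0.001557) = -1.564717 rad = -89.652°.
λ₂ = 9.454° + -89.652° = -80.198°.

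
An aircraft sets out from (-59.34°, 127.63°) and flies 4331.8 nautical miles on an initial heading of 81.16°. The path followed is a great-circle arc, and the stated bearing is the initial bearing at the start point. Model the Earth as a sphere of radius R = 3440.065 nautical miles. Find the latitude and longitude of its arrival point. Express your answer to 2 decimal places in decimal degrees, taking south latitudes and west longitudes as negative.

The arc subtends δ = 4331.8/3440.065 = 1.259220 rad at the centre.
With φ₁ = -59.34° = -1.035678 rad and θ = 81.16° = 1.416509 rad:
Destination latitude: φ₂ = arcsin( sin φ₁ cos δ + cos φ₁ sin δ cos θ ) = arcsin(-0.189112) = -10.90°.
For the longitude increment, Δλ = atan2( sin θ sin δ cos φ₁, cos δ − sin φ₁ sin φ₂ ) = atan2(0.479624, 0.143883) = 73.30°.
λ₂ = 127.63° + 73.30° = 200.93°, normalized to (−180°, 180°] → -159.07°.

latitude -10.90°, longitude -159.07°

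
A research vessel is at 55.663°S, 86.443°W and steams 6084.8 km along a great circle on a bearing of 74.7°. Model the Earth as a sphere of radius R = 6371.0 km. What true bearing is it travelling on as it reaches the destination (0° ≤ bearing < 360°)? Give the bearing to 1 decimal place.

δ = 6084.8/6371 = 0.955078 rad (54.7219°).
Start latitude φ₁ = -0.971503 rad; initial bearing θ = 1.303761 rad.
Applying the spherical law of cosines for sides, sin φ₂ = sin φ₁ cos δ + cos φ₁ sin δ cos θ = -0.355392, so φ₂ = -20.817°.
Then Δλ = atan2(0.444154, 0.284086) = 1.001759 rad, from sin θ sin δ cos φ₁ over cos δ − sin φ₁ sin φ₂.
λ₂ = λ₁ + Δλ = -29.046°.
The forward bearing on arrival equals the back-azimuth from the destination plus 180°.
Back-azimuth from P₂ (-20.8°, -29.0°) to P₁ (-55.7°, -86.4°), with Δλ' = λ₁ − λ₂ = -57.4°: atan2( sin Δλ' cos φ₁ , cos φ₂ sin φ₁ − sin φ₂ cos φ₁ cos Δλ' ) = 215.6°.
Final bearing = (215.6° + 180°) mod 360° = 35.6°.

final bearing 35.6°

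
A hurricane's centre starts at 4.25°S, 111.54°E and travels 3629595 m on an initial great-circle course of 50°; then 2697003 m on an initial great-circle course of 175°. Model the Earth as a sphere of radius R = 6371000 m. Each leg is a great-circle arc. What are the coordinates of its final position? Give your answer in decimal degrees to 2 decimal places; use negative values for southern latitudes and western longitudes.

Apply the spherical direct solution leg by leg, carrying full precision between legs.
Leg 1: from (-4.25°, 111.54°), δ = 3629595/6371000 = 0.569706 rad, θ = 50° → φ = 16.46°, λ = 137.06°.
Leg 2: from (16.46°, 137.06°), δ = 2697003/6371000 = 0.423325 rad, θ = 175° → φ = -7.71°, λ = 139.13°.

latitude -7.71°, longitude 139.13°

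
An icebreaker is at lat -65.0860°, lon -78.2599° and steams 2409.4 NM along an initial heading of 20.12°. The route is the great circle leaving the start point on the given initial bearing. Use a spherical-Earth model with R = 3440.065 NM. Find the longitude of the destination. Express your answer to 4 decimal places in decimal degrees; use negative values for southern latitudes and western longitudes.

Central angle δ = d/R = 0.700394 rad.
Start latitude φ₁ = -1.135965 rad; initial bearing θ = 0.351160 rad.
sin φ₂ = sin φ₁ cos δ + cos φ₁ sin δ cos θ = (-0.906941)(0.764588) + (0.421257)(0.644519)(0.938974) = -0.438497
φ₂ = asin(-0.438497) = -0.453926 rad = -26.0080°.
Then Δλ = atan2(0.093395, 0.366897) = 0.249261 rad, from sin θ sin δ cos φ₁ over cos δ − sin φ₁ sin φ₂.
λ₂ = -78.2599° + 14.2816° = -63.9783°.

longitude -63.9783°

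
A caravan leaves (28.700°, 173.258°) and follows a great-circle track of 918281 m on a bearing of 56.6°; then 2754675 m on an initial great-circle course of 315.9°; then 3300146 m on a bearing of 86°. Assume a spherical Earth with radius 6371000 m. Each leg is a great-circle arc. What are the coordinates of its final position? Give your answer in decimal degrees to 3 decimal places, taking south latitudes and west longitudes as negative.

latitude 42.210°, longitude -162.706°

Apply the spherical direct solution leg by leg, carrying full precision between legs.
Leg 1: from (28.700°, 173.258°), δ = 918281/6371000 = 0.144135 rad, θ = 56.6° → φ = 32.997°, λ = -178.522°.
Leg 2: from (32.997°, -178.522°), δ = 2754675/6371000 = 0.432377 rad, θ = 315.9° → φ = 48.319°, λ = 155.469°.
Leg 3: from (48.319°, 155.469°), δ = 3300146/6371000 = 0.517995 rad, θ = 86° → φ = 42.210°, λ = -162.706°.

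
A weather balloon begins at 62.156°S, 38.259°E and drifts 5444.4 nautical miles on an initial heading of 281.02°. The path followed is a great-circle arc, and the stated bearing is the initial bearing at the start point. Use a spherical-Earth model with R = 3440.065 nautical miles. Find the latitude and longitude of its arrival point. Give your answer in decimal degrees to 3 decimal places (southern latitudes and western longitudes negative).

The arc subtends δ = 5444.4/3440.065 = 1.582645 rad at the centre.
Start latitude φ₁ = -1.084827 rad; initial bearing θ = 4.904724 rad.
Applying the spherical law of cosines for sides, sin φ₂ = sin φ₁ cos δ + cos φ₁ sin δ cos θ = 0.099750, so φ₂ = 5.725°.
For the longitude increment, Δλ = atan2( sin θ sin δ cos φ₁, cos δ − sin φ₁ sin φ₂ ) = atan2(-0.458421, 0.076354) = -80.544°.
λ₂ = λ₁ + Δλ = -42.285°.

latitude 5.725°, longitude -42.285°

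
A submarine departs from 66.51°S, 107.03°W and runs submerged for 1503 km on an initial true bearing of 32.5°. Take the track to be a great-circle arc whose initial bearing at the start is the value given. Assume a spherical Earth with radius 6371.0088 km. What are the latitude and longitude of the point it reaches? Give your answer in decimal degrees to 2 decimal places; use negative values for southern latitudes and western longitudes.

latitude -54.41°, longitude -94.57°

Central angle δ = d/R = 0.235912 rad.
Start latitude φ₁ = -1.160818 rad; initial bearing θ = 0.567232 rad.
sin φ₂ = sin φ₁ cos δ + cos φ₁ sin δ cos θ = (-0.917130)(0.972301) + (0.398589)(0.233730)(0.843391) = -0.813154
φ₂ = asin(-0.813154) = -0.949551 rad = -54.41°.
Δλ = atan2( sin θ sin δ cos φ₁ , cos δ − sin φ₁ sin φ₂ ) = atan2(0.050056, 0.226534) = 0.217471 rad = 12.46°.
λ₂ = λ₁ + Δλ = -94.57°.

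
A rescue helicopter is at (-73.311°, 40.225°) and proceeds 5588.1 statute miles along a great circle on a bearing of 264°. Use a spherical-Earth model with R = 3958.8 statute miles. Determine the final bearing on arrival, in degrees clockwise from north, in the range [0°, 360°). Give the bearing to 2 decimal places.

Central angle δ = d/R = 1.411564 rad.
With φ₁ = -73.311° = -1.279518 rad and θ = 264° = 4.607669 rad:
Applying the spherical law of cosines for sides, sin φ₂ = sin φ₁ cos δ + cos φ₁ sin δ cos θ = -0.181520, so φ₂ = -10.458°.
For the longitude increment, Δλ = atan2( sin θ sin δ cos φ₁, cos δ − sin φ₁ sin φ₂ ) = atan2(-0.281990, -0.015313) = -93.108°.
Hence λ₂ = 40.225° + -93.108° = -52.883°.
The forward bearing on arrival equals the back-azimuth from the destination plus 180°.
Back-azimuth from P₂ (-10.46°, -52.88°) to P₁ (-73.31°, 40.23°), with Δλ' = λ₁ − λ₂ = 93.11°: atan2( sin Δλ' cos φ₁ , cos φ₂ sin φ₁ − sin φ₂ cos φ₁ cos Δλ' ) = 163.12°.
Final bearing = (163.12° + 180°) mod 360° = 343.12°.

final bearing 343.12°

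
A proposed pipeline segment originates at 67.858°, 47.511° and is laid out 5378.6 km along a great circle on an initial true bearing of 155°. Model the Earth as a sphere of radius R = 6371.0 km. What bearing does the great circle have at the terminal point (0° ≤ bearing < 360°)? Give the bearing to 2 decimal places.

final bearing 170.17°

The arc subtends δ = 5378.6/6371 = 0.844232 rad at the centre.
Converting: φ₁ = 1.184346 rad, θ = 2.705260 rad.
sin φ₂ = sin φ₁ cos δ + cos φ₁ sin δ cos θ = (0.926253)(0.664306) + (0.376903)(0.747461)(-0.906308) = 0.359989
φ₂ = asin(0.359989) = 0.368257 rad = 21.100°.
Δλ = atan2( sin θ sin δ cos φ₁ , cos δ − sin φ₁ sin φ₂ ) = atan2(0.119060, 0.330865) = 0.345419 rad = 19.791°.
λ₂ = λ₁ + Δλ = 67.302°.
The forward bearing on arrival equals the back-azimuth from the destination plus 180°.
Back-azimuth from P₂ (21.10°, 67.30°) to P₁ (67.86°, 47.51°), with Δλ' = λ₁ − λ₂ = -19.79°: atan2( sin Δλ' cos φ₁ , cos φ₂ sin φ₁ − sin φ₂ cos φ₁ cos Δλ' ) = 350.17°.
Final bearing = (350.17° + 180°) mod 360° = 170.17°.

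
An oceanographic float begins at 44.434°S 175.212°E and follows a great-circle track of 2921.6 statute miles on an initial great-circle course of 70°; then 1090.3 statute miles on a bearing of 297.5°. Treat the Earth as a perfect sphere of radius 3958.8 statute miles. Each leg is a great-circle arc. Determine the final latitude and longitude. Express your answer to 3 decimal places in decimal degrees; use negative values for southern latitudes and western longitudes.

Apply the spherical direct solution leg by leg, carrying full precision between legs.
Leg 1: from (-44.434°, 175.212°), δ = 2921.6/3958.8 = 0.738001 rad, θ = 70° → φ = -20.709°, λ = -142.263°.
Leg 2: from (-20.709°, -142.263°), δ = 1090.3/3958.8 = 0.275412 rad, θ = 297.5° → φ = -12.876°, λ = -156.589°.

latitude -12.876°, longitude -156.589°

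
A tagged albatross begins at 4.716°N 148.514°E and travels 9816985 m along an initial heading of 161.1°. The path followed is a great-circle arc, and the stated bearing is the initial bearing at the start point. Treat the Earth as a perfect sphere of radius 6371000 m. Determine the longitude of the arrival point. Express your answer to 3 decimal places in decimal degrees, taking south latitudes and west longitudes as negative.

longitude -139.862°

Angular distance δ = d/R = 9816985 / 6371000 = 1.540886 rad.
With φ₁ = 4.716° = 0.082310 rad and θ = 161.1° = 2.811725 rad:
sin φ₂ = sin φ₁ cos δ + cos φ₁ sin δ cos θ = (0.082217)(0.029906) + (0.996614)(0.999553)(-0.946085) = -0.940002
φ₂ = asin(-0.940002) = -1.222636 rad = -70.052°.
For the longitude increment, Δλ = atan2( sin θ sin δ cos φ₁, cos δ − sin φ₁ sin φ₂ ) = atan2(0.322676, 0.107190) = 71.624°.
λ₂ = 148.514° + 71.624° = 220.138°, normalized to (−180°, 180°] → -139.862°.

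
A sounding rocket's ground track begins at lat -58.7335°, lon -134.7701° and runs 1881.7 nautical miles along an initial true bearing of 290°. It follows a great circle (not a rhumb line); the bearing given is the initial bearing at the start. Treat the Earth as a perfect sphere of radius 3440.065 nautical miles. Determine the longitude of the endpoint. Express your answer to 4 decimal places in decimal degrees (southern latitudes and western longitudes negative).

longitude -174.1548°

Central angle δ = d/R = 0.546995 rad.
With φ₁ = -58.7335° = -1.025093 rad and θ = 290° = 5.061455 rad:
sin φ₂ = sin φ₁ cos δ + cos φ₁ sin δ cos θ = (-0.854762)(0.854091) + (0.519019)(0.520123)(0.342020) = -0.637715
φ₂ = asin(-0.637715) = -0.691528 rad = -39.6217°.
Δλ = atan2( sin θ sin δ cos φ₁ , cos δ − sin φ₁ sin φ₂ ) = atan2(-0.253674, 0.308996) = -0.687392 rad = -39.3847°.
λ₂ = λ₁ + Δλ = -174.1548°.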